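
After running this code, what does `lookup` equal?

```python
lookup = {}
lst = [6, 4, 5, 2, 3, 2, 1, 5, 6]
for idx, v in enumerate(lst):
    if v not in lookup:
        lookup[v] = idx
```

Let's trace through this code step by step.

Initialize: lookup = {}
Initialize: lst = [6, 4, 5, 2, 3, 2, 1, 5, 6]
Entering loop: for idx, v in enumerate(lst):

After execution: lookup = {6: 0, 4: 1, 5: 2, 2: 3, 3: 4, 1: 6}
{6: 0, 4: 1, 5: 2, 2: 3, 3: 4, 1: 6}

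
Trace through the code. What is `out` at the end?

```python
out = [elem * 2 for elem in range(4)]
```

Let's trace through this code step by step.

Initialize: out = [elem * 2 for elem in range(4)]

After execution: out = [0, 2, 4, 6]
[0, 2, 4, 6]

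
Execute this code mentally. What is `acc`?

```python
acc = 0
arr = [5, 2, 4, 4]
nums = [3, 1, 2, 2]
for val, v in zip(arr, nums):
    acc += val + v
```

Let's trace through this code step by step.

Initialize: acc = 0
Initialize: arr = [5, 2, 4, 4]
Initialize: nums = [3, 1, 2, 2]
Entering loop: for val, v in zip(arr, nums):

After execution: acc = 23
23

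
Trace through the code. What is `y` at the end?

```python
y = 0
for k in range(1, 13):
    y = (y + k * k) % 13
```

Let's trace through this code step by step.

Initialize: y = 0
Entering loop: for k in range(1, 13):

After execution: y = 0
0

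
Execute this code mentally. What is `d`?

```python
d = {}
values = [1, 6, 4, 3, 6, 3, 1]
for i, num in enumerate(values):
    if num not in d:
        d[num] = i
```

Let's trace through this code step by step.

Initialize: d = {}
Initialize: values = [1, 6, 4, 3, 6, 3, 1]
Entering loop: for i, num in enumerate(values):

After execution: d = {1: 0, 6: 1, 4: 2, 3: 3}
{1: 0, 6: 1, 4: 2, 3: 3}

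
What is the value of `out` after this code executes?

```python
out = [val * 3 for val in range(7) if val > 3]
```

Let's trace through this code step by step.

Initialize: out = [val * 3 for val in range(7) if val > 3]

After execution: out = [12, 15, 18]
[12, 15, 18]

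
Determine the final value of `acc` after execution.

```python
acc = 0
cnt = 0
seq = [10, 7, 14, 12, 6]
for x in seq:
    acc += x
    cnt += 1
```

Let's trace through this code step by step.

Initialize: acc = 0
Initialize: cnt = 0
Initialize: seq = [10, 7, 14, 12, 6]
Entering loop: for x in seq:

After execution: acc = 49
49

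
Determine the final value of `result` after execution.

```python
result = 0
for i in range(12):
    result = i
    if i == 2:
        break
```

Let's trace through this code step by step.

Initialize: result = 0
Entering loop: for i in range(12):

After execution: result = 2
2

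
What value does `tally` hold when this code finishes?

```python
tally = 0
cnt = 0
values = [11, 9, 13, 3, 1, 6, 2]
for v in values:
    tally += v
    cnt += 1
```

Let's trace through this code step by step.

Initialize: tally = 0
Initialize: cnt = 0
Initialize: values = [11, 9, 13, 3, 1, 6, 2]
Entering loop: for v in values:

After execution: tally = 45
45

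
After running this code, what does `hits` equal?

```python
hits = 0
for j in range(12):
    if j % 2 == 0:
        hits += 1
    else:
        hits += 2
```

Let's trace through this code step by step.

Initialize: hits = 0
Entering loop: for j in range(12):

After execution: hits = 18
18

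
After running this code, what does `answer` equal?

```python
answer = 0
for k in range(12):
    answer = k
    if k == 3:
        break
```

Let's trace through this code step by step.

Initialize: answer = 0
Entering loop: for k in range(12):

After execution: answer = 3
3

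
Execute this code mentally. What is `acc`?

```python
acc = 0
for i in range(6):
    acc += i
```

Let's trace through this code step by step.

Initialize: acc = 0
Entering loop: for i in range(6):

After execution: acc = 15
15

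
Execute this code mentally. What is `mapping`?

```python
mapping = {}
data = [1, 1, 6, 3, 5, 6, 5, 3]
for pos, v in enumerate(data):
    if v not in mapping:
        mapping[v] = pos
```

Let's trace through this code step by step.

Initialize: mapping = {}
Initialize: data = [1, 1, 6, 3, 5, 6, 5, 3]
Entering loop: for pos, v in enumerate(data):

After execution: mapping = {1: 0, 6: 2, 3: 3, 5: 4}
{1: 0, 6: 2, 3: 3, 5: 4}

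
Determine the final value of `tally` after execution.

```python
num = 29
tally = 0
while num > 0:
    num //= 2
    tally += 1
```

Let's trace through this code step by step.

Initialize: num = 29
Initialize: tally = 0
Entering loop: while num > 0:

After execution: tally = 5
5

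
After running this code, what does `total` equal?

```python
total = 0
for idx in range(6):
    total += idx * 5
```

Let's trace through this code step by step.

Initialize: total = 0
Entering loop: for idx in range(6):

After execution: total = 75
75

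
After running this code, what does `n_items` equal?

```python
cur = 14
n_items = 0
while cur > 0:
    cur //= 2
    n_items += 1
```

Let's trace through this code step by step.

Initialize: cur = 14
Initialize: n_items = 0
Entering loop: while cur > 0:

After execution: n_items = 4
4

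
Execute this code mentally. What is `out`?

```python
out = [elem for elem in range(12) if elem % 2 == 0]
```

Let's trace through this code step by step.

Initialize: out = [elem for elem in range(12) if elem % 2 == 0]

After execution: out = [0, 2, 4, 6, 8, 10]
[0, 2, 4, 6, 8, 10]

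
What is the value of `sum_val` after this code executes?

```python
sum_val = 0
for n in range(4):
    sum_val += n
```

Let's trace through this code step by step.

Initialize: sum_val = 0
Entering loop: for n in range(4):

After execution: sum_val = 6
6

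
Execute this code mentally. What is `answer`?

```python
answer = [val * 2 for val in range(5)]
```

Let's trace through this code step by step.

Initialize: answer = [val * 2 for val in range(5)]

After execution: answer = [0, 2, 4, 6, 8]
[0, 2, 4, 6, 8]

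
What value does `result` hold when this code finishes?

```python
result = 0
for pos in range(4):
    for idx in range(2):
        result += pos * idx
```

Let's trace through this code step by step.

Initialize: result = 0
Entering loop: for pos in range(4):

After execution: result = 6
6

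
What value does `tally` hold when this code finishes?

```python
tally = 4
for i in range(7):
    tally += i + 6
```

Let's trace through this code step by step.

Initialize: tally = 4
Entering loop: for i in range(7):

After execution: tally = 67
67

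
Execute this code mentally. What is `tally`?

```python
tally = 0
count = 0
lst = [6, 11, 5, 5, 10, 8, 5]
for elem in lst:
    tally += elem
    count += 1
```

Let's trace through this code step by step.

Initialize: tally = 0
Initialize: count = 0
Initialize: lst = [6, 11, 5, 5, 10, 8, 5]
Entering loop: for elem in lst:

After execution: tally = 50
50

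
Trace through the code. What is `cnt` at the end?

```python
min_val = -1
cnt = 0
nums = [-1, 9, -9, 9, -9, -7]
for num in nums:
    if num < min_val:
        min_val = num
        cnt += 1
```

Let's trace through this code step by step.

Initialize: min_val = -1
Initialize: cnt = 0
Initialize: nums = [-1, 9, -9, 9, -9, -7]
Entering loop: for num in nums:

After execution: cnt = 1
1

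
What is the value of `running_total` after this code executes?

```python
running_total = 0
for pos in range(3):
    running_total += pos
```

Let's trace through this code step by step.

Initialize: running_total = 0
Entering loop: for pos in range(3):

After execution: running_total = 3
3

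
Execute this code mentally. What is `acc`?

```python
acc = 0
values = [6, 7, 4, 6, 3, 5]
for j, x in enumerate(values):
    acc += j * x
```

Let's trace through this code step by step.

Initialize: acc = 0
Initialize: values = [6, 7, 4, 6, 3, 5]
Entering loop: for j, x in enumerate(values):

After execution: acc = 70
70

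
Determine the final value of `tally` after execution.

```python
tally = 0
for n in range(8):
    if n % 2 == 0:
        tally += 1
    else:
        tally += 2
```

Let's trace through this code step by step.

Initialize: tally = 0
Entering loop: for n in range(8):

After execution: tally = 12
12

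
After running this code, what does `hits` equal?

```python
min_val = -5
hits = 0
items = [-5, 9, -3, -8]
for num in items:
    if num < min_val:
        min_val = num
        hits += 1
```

Let's trace through this code step by step.

Initialize: min_val = -5
Initialize: hits = 0
Initialize: items = [-5, 9, -3, -8]
Entering loop: for num in items:

After execution: hits = 1
1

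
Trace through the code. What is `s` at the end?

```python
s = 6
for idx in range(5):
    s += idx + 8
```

Let's trace through this code step by step.

Initialize: s = 6
Entering loop: for idx in range(5):

After execution: s = 56
56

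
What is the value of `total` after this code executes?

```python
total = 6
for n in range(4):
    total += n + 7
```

Let's trace through this code step by step.

Initialize: total = 6
Entering loop: for n in range(4):

After execution: total = 40
40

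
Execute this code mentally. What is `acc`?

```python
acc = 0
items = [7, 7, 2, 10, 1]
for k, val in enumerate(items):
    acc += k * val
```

Let's trace through this code step by step.

Initialize: acc = 0
Initialize: items = [7, 7, 2, 10, 1]
Entering loop: for k, val in enumerate(items):

After execution: acc = 45
45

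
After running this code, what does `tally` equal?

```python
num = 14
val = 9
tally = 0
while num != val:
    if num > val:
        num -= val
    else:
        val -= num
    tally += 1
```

Let's trace through this code step by step.

Initialize: num = 14
Initialize: val = 9
Initialize: tally = 0
Entering loop: while num != val:

After execution: tally = 6
6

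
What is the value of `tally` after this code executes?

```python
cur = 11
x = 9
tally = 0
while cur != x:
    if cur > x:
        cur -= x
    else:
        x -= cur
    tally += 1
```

Let's trace through this code step by step.

Initialize: cur = 11
Initialize: x = 9
Initialize: tally = 0
Entering loop: while cur != x:

After execution: tally = 6
6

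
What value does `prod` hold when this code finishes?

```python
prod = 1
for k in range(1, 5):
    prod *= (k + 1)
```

Let's trace through this code step by step.

Initialize: prod = 1
Entering loop: for k in range(1, 5):

After execution: prod = 120
120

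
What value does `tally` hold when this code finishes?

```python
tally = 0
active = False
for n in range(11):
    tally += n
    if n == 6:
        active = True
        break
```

Let's trace through this code step by step.

Initialize: tally = 0
Initialize: active = False
Entering loop: for n in range(11):

After execution: tally = 21
21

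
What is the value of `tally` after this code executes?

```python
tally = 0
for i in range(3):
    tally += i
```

Let's trace through this code step by step.

Initialize: tally = 0
Entering loop: for i in range(3):

After execution: tally = 3
3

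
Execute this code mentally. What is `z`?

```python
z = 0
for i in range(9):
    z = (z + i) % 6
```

Let's trace through this code step by step.

Initialize: z = 0
Entering loop: for i in range(9):

After execution: z = 0
0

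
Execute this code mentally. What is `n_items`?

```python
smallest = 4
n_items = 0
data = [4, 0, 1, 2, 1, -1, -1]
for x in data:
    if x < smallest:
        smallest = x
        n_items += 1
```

Let's trace through this code step by step.

Initialize: smallest = 4
Initialize: n_items = 0
Initialize: data = [4, 0, 1, 2, 1, -1, -1]
Entering loop: for x in data:

After execution: n_items = 2
2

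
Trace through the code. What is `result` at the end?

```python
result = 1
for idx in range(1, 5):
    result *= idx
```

Let's trace through this code step by step.

Initialize: result = 1
Entering loop: for idx in range(1, 5):

After execution: result = 24
24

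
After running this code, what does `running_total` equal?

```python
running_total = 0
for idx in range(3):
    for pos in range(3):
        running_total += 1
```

Let's trace through this code step by step.

Initialize: running_total = 0
Entering loop: for idx in range(3):

After execution: running_total = 9
9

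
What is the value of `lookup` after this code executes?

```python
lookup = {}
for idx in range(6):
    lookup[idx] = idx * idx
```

Let's trace through this code step by step.

Initialize: lookup = {}
Entering loop: for idx in range(6):

After execution: lookup = {0: 0, 1: 1, 2: 4, 3: 9, 4: 16, 5: 25}
{0: 0, 1: 1, 2: 4, 3: 9, 4: 16, 5: 25}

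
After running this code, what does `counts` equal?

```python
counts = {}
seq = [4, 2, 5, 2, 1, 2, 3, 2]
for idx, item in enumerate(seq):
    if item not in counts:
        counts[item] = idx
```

Let's trace through this code step by step.

Initialize: counts = {}
Initialize: seq = [4, 2, 5, 2, 1, 2, 3, 2]
Entering loop: for idx, item in enumerate(seq):

After execution: counts = {4: 0, 2: 1, 5: 2, 1: 4, 3: 6}
{4: 0, 2: 1, 5: 2, 1: 4, 3: 6}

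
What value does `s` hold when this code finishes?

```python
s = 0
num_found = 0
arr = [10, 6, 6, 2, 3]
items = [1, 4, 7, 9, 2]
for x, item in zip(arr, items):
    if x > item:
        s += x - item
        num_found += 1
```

Let's trace through this code step by step.

Initialize: s = 0
Initialize: num_found = 0
Initialize: arr = [10, 6, 6, 2, 3]
Initialize: items = [1, 4, 7, 9, 2]
Entering loop: for x, item in zip(arr, items):

After execution: s = 12
12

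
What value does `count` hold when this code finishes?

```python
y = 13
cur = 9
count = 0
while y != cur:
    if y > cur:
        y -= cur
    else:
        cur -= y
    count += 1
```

Let's trace through this code step by step.

Initialize: y = 13
Initialize: cur = 9
Initialize: count = 0
Entering loop: while y != cur:

After execution: count = 6
6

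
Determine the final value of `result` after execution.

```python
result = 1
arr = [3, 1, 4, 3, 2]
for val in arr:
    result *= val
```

Let's trace through this code step by step.

Initialize: result = 1
Initialize: arr = [3, 1, 4, 3, 2]
Entering loop: for val in arr:

After execution: result = 72
72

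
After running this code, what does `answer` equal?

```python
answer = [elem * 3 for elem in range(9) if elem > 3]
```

Let's trace through this code step by step.

Initialize: answer = [elem * 3 for elem in range(9) if elem > 3]

After execution: answer = [12, 15, 18, 21, 24]
[12, 15, 18, 21, 24]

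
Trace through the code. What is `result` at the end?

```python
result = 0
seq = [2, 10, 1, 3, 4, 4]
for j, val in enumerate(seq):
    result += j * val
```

Let's trace through this code step by step.

Initialize: result = 0
Initialize: seq = [2, 10, 1, 3, 4, 4]
Entering loop: for j, val in enumerate(seq):

After execution: result = 57
57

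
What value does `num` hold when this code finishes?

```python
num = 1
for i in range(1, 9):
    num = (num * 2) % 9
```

Let's trace through this code step by step.

Initialize: num = 1
Entering loop: for i in range(1, 9):

After execution: num = 4
4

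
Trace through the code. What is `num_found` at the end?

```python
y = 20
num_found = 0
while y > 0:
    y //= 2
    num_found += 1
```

Let's trace through this code step by step.

Initialize: y = 20
Initialize: num_found = 0
Entering loop: while y > 0:

After execution: num_found = 5
5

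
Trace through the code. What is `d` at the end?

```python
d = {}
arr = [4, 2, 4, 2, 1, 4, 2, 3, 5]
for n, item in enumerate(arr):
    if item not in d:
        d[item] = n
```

Let's trace through this code step by step.

Initialize: d = {}
Initialize: arr = [4, 2, 4, 2, 1, 4, 2, 3, 5]
Entering loop: for n, item in enumerate(arr):

After execution: d = {4: 0, 2: 1, 1: 4, 3: 7, 5: 8}
{4: 0, 2: 1, 1: 4, 3: 7, 5: 8}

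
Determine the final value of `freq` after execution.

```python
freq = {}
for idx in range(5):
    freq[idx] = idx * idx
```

Let's trace through this code step by step.

Initialize: freq = {}
Entering loop: for idx in range(5):

After execution: freq = {0: 0, 1: 1, 2: 4, 3: 9, 4: 16}
{0: 0, 1: 1, 2: 4, 3: 9, 4: 16}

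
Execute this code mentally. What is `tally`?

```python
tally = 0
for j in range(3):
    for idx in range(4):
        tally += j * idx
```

Let's trace through this code step by step.

Initialize: tally = 0
Entering loop: for j in range(3):

After execution: tally = 18
18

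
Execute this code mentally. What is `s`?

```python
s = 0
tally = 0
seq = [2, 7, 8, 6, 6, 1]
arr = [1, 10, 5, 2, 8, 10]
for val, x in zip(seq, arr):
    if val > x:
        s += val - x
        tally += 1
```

Let's trace through this code step by step.

Initialize: s = 0
Initialize: tally = 0
Initialize: seq = [2, 7, 8, 6, 6, 1]
Initialize: arr = [1, 10, 5, 2, 8, 10]
Entering loop: for val, x in zip(seq, arr):

After execution: s = 8
8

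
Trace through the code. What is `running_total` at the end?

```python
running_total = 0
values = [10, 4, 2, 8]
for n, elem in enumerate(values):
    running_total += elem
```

Let's trace through this code step by step.

Initialize: running_total = 0
Initialize: values = [10, 4, 2, 8]
Entering loop: for n, elem in enumerate(values):

After execution: running_total = 24
24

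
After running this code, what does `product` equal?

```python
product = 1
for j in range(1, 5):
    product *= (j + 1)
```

Let's trace through this code step by step.

Initialize: product = 1
Entering loop: for j in range(1, 5):

After execution: product = 120
120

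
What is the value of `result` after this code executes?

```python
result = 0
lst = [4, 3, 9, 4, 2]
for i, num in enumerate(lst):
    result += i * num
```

Let's trace through this code step by step.

Initialize: result = 0
Initialize: lst = [4, 3, 9, 4, 2]
Entering loop: for i, num in enumerate(lst):

After execution: result = 41
41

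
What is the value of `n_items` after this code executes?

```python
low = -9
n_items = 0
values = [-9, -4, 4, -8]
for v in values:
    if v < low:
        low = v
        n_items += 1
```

Let's trace through this code step by step.

Initialize: low = -9
Initialize: n_items = 0
Initialize: values = [-9, -4, 4, -8]
Entering loop: for v in values:

After execution: n_items = 0
0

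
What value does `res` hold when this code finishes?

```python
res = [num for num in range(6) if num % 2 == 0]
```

Let's trace through this code step by step.

Initialize: res = [num for num in range(6) if num % 2 == 0]

After execution: res = [0, 2, 4]
[0, 2, 4]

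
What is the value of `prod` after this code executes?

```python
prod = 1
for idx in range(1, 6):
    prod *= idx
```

Let's trace through this code step by step.

Initialize: prod = 1
Entering loop: for idx in range(1, 6):

After execution: prod = 120
120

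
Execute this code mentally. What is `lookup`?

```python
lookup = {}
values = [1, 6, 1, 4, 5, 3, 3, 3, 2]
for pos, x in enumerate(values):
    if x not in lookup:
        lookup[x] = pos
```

Let's trace through this code step by step.

Initialize: lookup = {}
Initialize: values = [1, 6, 1, 4, 5, 3, 3, 3, 2]
Entering loop: for pos, x in enumerate(values):

After execution: lookup = {1: 0, 6: 1, 4: 3, 5: 4, 3: 5, 2: 8}
{1: 0, 6: 1, 4: 3, 5: 4, 3: 5, 2: 8}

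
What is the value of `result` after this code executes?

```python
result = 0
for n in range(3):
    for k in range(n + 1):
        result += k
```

Let's trace through this code step by step.

Initialize: result = 0
Entering loop: for n in range(3):

After execution: result = 4
4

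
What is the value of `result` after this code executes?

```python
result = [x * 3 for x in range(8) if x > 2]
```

Let's trace through this code step by step.

Initialize: result = [x * 3 for x in range(8) if x > 2]

After execution: result = [9, 12, 15, 18, 21]
[9, 12, 15, 18, 21]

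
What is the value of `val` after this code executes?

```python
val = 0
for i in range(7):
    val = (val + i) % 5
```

Let's trace through this code step by step.

Initialize: val = 0
Entering loop: for i in range(7):

After execution: val = 1
1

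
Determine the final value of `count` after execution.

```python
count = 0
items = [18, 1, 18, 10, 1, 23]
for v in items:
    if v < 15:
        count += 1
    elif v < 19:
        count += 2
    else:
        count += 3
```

Let's trace through this code step by step.

Initialize: count = 0
Initialize: items = [18, 1, 18, 10, 1, 23]
Entering loop: for v in items:

After execution: count = 10
10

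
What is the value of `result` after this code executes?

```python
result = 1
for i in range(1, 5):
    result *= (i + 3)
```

Let's trace through this code step by step.

Initialize: result = 1
Entering loop: for i in range(1, 5):

After execution: result = 840
840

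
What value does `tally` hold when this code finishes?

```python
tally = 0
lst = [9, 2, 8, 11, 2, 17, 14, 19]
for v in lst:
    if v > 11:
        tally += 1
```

Let's trace through this code step by step.

Initialize: tally = 0
Initialize: lst = [9, 2, 8, 11, 2, 17, 14, 19]
Entering loop: for v in lst:

After execution: tally = 3
3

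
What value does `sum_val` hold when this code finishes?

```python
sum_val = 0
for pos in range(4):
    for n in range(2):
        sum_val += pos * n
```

Let's trace through this code step by step.

Initialize: sum_val = 0
Entering loop: for pos in range(4):

After execution: sum_val = 6
6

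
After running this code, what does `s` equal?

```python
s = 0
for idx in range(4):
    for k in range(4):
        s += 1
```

Let's trace through this code step by step.

Initialize: s = 0
Entering loop: for idx in range(4):

After execution: s = 16
16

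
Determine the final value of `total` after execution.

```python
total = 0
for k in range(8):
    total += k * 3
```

Let's trace through this code step by step.

Initialize: total = 0
Entering loop: for k in range(8):

After execution: total = 84
84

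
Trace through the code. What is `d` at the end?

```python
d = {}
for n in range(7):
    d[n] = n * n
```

Let's trace through this code step by step.

Initialize: d = {}
Entering loop: for n in range(7):

After execution: d = {0: 0, 1: 1, 2: 4, 3: 9, 4: 16, 5: 25, 6: 36}
{0: 0, 1: 1, 2: 4, 3: 9, 4: 16, 5: 25, 6: 36}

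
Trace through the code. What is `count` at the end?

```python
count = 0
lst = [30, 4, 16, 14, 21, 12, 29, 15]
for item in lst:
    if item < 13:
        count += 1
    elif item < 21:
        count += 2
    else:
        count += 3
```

Let's trace through this code step by step.

Initialize: count = 0
Initialize: lst = [30, 4, 16, 14, 21, 12, 29, 15]
Entering loop: for item in lst:

After execution: count = 17
17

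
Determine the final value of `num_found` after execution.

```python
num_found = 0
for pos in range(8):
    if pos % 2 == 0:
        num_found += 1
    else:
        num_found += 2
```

Let's trace through this code step by step.

Initialize: num_found = 0
Entering loop: for pos in range(8):

After execution: num_found = 12
12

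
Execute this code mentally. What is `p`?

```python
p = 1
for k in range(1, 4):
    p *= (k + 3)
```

Let's trace through this code step by step.

Initialize: p = 1
Entering loop: for k in range(1, 4):

After execution: p = 120
120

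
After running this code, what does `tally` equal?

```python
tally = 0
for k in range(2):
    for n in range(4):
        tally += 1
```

Let's trace through this code step by step.

Initialize: tally = 0
Entering loop: for k in range(2):

After execution: tally = 8
8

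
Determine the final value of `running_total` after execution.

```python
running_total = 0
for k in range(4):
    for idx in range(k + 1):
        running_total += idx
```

Let's trace through this code step by step.

Initialize: running_total = 0
Entering loop: for k in range(4):

After execution: running_total = 10
10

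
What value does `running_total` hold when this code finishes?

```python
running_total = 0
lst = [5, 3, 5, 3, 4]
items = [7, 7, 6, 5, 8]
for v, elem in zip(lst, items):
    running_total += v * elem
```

Let's trace through this code step by step.

Initialize: running_total = 0
Initialize: lst = [5, 3, 5, 3, 4]
Initialize: items = [7, 7, 6, 5, 8]
Entering loop: for v, elem in zip(lst, items):

After execution: running_total = 133
133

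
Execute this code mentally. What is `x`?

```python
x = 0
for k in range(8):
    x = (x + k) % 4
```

Let's trace through this code step by step.

Initialize: x = 0
Entering loop: for k in range(8):

After execution: x = 0
0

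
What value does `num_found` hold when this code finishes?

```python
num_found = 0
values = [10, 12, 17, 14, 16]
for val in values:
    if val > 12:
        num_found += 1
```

Let's trace through this code step by step.

Initialize: num_found = 0
Initialize: values = [10, 12, 17, 14, 16]
Entering loop: for val in values:

After execution: num_found = 3
3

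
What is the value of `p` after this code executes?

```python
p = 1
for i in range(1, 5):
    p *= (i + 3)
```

Let's trace through this code step by step.

Initialize: p = 1
Entering loop: for i in range(1, 5):

After execution: p = 840
840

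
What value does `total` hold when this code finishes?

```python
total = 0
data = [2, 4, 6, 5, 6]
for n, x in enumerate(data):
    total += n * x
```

Let's trace through this code step by step.

Initialize: total = 0
Initialize: data = [2, 4, 6, 5, 6]
Entering loop: for n, x in enumerate(data):

After execution: total = 55
55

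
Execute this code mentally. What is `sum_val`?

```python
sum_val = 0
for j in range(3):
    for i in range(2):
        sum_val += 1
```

Let's trace through this code step by step.

Initialize: sum_val = 0
Entering loop: for j in range(3):

After execution: sum_val = 6
6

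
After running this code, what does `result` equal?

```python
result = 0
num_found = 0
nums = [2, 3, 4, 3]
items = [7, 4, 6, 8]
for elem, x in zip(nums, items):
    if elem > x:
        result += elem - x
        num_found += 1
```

Let's trace through this code step by step.

Initialize: result = 0
Initialize: num_found = 0
Initialize: nums = [2, 3, 4, 3]
Initialize: items = [7, 4, 6, 8]
Entering loop: for elem, x in zip(nums, items):

After execution: result = 0
0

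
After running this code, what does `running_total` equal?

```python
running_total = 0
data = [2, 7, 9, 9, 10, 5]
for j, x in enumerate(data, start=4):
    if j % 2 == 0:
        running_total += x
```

Let's trace through this code step by step.

Initialize: running_total = 0
Initialize: data = [2, 7, 9, 9, 10, 5]
Entering loop: for j, x in enumerate(data, start=4):

After execution: running_total = 21
21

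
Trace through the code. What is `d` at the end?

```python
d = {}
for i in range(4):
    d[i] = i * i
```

Let's trace through this code step by step.

Initialize: d = {}
Entering loop: for i in range(4):

After execution: d = {0: 0, 1: 1, 2: 4, 3: 9}
{0: 0, 1: 1, 2: 4, 3: 9}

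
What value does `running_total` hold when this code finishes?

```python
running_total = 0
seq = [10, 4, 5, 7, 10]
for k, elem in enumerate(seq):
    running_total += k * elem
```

Let's trace through this code step by step.

Initialize: running_total = 0
Initialize: seq = [10, 4, 5, 7, 10]
Entering loop: for k, elem in enumerate(seq):

After execution: running_total = 75
75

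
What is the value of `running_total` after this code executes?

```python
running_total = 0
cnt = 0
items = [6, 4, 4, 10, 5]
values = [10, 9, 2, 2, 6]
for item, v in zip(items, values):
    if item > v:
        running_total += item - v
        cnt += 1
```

Let's trace through this code step by step.

Initialize: running_total = 0
Initialize: cnt = 0
Initialize: items = [6, 4, 4, 10, 5]
Initialize: values = [10, 9, 2, 2, 6]
Entering loop: for item, v in zip(items, values):

After execution: running_total = 10
10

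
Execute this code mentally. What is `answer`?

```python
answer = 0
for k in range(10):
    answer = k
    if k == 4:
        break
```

Let's trace through this code step by step.

Initialize: answer = 0
Entering loop: for k in range(10):

After execution: answer = 4
4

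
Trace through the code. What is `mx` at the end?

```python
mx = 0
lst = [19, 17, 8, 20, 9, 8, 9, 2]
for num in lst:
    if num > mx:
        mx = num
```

Let's trace through this code step by step.

Initialize: mx = 0
Initialize: lst = [19, 17, 8, 20, 9, 8, 9, 2]
Entering loop: for num in lst:

After execution: mx = 20
20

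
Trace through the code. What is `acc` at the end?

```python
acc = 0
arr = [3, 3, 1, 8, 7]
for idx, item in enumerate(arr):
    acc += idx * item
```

Let's trace through this code step by step.

Initialize: acc = 0
Initialize: arr = [3, 3, 1, 8, 7]
Entering loop: for idx, item in enumerate(arr):

After execution: acc = 57
57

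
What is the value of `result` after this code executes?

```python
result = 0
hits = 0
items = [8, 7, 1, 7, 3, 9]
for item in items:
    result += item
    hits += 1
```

Let's trace through this code step by step.

Initialize: result = 0
Initialize: hits = 0
Initialize: items = [8, 7, 1, 7, 3, 9]
Entering loop: for item in items:

After execution: result = 35
35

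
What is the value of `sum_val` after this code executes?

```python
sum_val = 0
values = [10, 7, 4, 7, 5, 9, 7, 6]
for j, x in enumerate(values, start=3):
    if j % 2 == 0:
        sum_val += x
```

Let's trace through this code step by step.

Initialize: sum_val = 0
Initialize: values = [10, 7, 4, 7, 5, 9, 7, 6]
Entering loop: for j, x in enumerate(values, start=3):

After execution: sum_val = 29
29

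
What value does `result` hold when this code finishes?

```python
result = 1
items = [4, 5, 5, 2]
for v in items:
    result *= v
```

Let's trace through this code step by step.

Initialize: result = 1
Initialize: items = [4, 5, 5, 2]
Entering loop: for v in items:

After execution: result = 200
200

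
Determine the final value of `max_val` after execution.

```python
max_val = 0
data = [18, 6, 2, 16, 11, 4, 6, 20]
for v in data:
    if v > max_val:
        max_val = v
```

Let's trace through this code step by step.

Initialize: max_val = 0
Initialize: data = [18, 6, 2, 16, 11, 4, 6, 20]
Entering loop: for v in data:

After execution: max_val = 20
20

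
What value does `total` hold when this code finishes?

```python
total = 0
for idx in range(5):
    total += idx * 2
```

Let's trace through this code step by step.

Initialize: total = 0
Entering loop: for idx in range(5):

After execution: total = 20
20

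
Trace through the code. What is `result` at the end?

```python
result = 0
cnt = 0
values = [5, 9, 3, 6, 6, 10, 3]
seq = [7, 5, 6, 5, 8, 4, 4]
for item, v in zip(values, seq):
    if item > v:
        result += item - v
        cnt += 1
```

Let's trace through this code step by step.

Initialize: result = 0
Initialize: cnt = 0
Initialize: values = [5, 9, 3, 6, 6, 10, 3]
Initialize: seq = [7, 5, 6, 5, 8, 4, 4]
Entering loop: for item, v in zip(values, seq):

After execution: result = 11
11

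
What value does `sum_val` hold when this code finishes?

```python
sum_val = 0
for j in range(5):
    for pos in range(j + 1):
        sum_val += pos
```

Let's trace through this code step by step.

Initialize: sum_val = 0
Entering loop: for j in range(5):

After execution: sum_val = 20
20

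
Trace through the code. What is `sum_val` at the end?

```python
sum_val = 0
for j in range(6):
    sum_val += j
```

Let's trace through this code step by step.

Initialize: sum_val = 0
Entering loop: for j in range(6):

After execution: sum_val = 15
15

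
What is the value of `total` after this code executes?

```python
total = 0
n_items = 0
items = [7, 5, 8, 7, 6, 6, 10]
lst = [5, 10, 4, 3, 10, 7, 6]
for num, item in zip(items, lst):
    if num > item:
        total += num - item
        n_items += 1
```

Let's trace through this code step by step.

Initialize: total = 0
Initialize: n_items = 0
Initialize: items = [7, 5, 8, 7, 6, 6, 10]
Initialize: lst = [5, 10, 4, 3, 10, 7, 6]
Entering loop: for num, item in zip(items, lst):

After execution: total = 14
14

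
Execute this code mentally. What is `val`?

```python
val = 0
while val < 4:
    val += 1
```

Let's trace through this code step by step.

Initialize: val = 0
Entering loop: while val < 4:

After execution: val = 4
4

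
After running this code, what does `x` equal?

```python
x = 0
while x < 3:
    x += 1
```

Let's trace through this code step by step.

Initialize: x = 0
Entering loop: while x < 3:

After execution: x = 3
3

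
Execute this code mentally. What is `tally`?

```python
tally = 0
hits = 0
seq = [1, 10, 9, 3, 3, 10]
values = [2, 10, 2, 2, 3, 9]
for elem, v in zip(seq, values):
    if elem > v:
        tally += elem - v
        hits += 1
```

Let's trace through this code step by step.

Initialize: tally = 0
Initialize: hits = 0
Initialize: seq = [1, 10, 9, 3, 3, 10]
Initialize: values = [2, 10, 2, 2, 3, 9]
Entering loop: for elem, v in zip(seq, values):

After execution: tally = 9
9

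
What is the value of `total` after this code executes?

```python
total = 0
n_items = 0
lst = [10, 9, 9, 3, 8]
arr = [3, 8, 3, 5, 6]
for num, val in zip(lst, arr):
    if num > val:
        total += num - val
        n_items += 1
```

Let's trace through this code step by step.

Initialize: total = 0
Initialize: n_items = 0
Initialize: lst = [10, 9, 9, 3, 8]
Initialize: arr = [3, 8, 3, 5, 6]
Entering loop: for num, val in zip(lst, arr):

After execution: total = 16
16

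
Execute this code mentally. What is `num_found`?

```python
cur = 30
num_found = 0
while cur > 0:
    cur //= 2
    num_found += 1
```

Let's trace through this code step by step.

Initialize: cur = 30
Initialize: num_found = 0
Entering loop: while cur > 0:

After execution: num_found = 5
5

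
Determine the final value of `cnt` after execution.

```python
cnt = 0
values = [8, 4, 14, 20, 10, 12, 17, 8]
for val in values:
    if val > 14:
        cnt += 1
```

Let's trace through this code step by step.

Initialize: cnt = 0
Initialize: values = [8, 4, 14, 20, 10, 12, 17, 8]
Entering loop: for val in values:

After execution: cnt = 2
2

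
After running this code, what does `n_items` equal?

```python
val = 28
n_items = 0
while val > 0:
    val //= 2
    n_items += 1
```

Let's trace through this code step by step.

Initialize: val = 28
Initialize: n_items = 0
Entering loop: while val > 0:

After execution: n_items = 5
5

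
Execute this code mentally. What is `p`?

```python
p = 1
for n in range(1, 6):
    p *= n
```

Let's trace through this code step by step.

Initialize: p = 1
Entering loop: for n in range(1, 6):

After execution: p = 120
120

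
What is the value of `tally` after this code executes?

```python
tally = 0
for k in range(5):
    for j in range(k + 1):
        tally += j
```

Let's trace through this code step by step.

Initialize: tally = 0
Entering loop: for k in range(5):

After execution: tally = 20
20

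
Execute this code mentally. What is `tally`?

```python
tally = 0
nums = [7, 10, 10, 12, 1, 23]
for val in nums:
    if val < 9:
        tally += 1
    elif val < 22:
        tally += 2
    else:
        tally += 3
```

Let's trace through this code step by step.

Initialize: tally = 0
Initialize: nums = [7, 10, 10, 12, 1, 23]
Entering loop: for val in nums:

After execution: tally = 11
11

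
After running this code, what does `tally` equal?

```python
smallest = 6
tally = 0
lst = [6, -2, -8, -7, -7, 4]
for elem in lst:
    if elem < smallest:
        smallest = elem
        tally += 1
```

Let's trace through this code step by step.

Initialize: smallest = 6
Initialize: tally = 0
Initialize: lst = [6, -2, -8, -7, -7, 4]
Entering loop: for elem in lst:

After execution: tally = 2
2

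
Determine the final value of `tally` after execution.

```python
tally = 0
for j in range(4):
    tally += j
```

Let's trace through this code step by step.

Initialize: tally = 0
Entering loop: for j in range(4):

After execution: tally = 6
6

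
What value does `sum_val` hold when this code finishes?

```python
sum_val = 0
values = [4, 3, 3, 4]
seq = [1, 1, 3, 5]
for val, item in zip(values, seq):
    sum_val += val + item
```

Let's trace through this code step by step.

Initialize: sum_val = 0
Initialize: values = [4, 3, 3, 4]
Initialize: seq = [1, 1, 3, 5]
Entering loop: for val, item in zip(values, seq):

After execution: sum_val = 24
24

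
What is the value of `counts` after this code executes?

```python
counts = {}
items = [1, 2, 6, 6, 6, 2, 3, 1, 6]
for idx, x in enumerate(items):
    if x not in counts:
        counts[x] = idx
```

Let's trace through this code step by step.

Initialize: counts = {}
Initialize: items = [1, 2, 6, 6, 6, 2, 3, 1, 6]
Entering loop: for idx, x in enumerate(items):

After execution: counts = {1: 0, 2: 1, 6: 2, 3: 6}
{1: 0, 2: 1, 6: 2, 3: 6}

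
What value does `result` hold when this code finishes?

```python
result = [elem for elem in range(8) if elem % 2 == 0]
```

Let's trace through this code step by step.

Initialize: result = [elem for elem in range(8) if elem % 2 == 0]

After execution: result = [0, 2, 4, 6]
[0, 2, 4, 6]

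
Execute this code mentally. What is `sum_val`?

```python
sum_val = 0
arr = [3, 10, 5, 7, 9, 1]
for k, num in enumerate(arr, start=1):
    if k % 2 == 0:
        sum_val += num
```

Let's trace through this code step by step.

Initialize: sum_val = 0
Initialize: arr = [3, 10, 5, 7, 9, 1]
Entering loop: for k, num in enumerate(arr, start=1):

After execution: sum_val = 18
18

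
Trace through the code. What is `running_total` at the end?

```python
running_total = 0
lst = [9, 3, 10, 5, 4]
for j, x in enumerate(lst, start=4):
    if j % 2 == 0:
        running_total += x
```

Let's trace through this code step by step.

Initialize: running_total = 0
Initialize: lst = [9, 3, 10, 5, 4]
Entering loop: for j, x in enumerate(lst, start=4):

After execution: running_total = 23
23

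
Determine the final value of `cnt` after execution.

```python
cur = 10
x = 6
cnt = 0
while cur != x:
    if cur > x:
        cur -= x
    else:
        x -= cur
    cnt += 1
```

Let's trace through this code step by step.

Initialize: cur = 10
Initialize: x = 6
Initialize: cnt = 0
Entering loop: while cur != x:

After execution: cnt = 3
3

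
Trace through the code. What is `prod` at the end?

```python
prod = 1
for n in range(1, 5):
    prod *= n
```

Let's trace through this code step by step.

Initialize: prod = 1
Entering loop: for n in range(1, 5):

After execution: prod = 24
24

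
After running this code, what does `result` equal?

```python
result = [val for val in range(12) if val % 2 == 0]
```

Let's trace through this code step by step.

Initialize: result = [val for val in range(12) if val % 2 == 0]

After execution: result = [0, 2, 4, 6, 8, 10]
[0, 2, 4, 6, 8, 10]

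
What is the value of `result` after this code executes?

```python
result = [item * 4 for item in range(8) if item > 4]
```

Let's trace through this code step by step.

Initialize: result = [item * 4 for item in range(8) if item > 4]

After execution: result = [20, 24, 28]
[20, 24, 28]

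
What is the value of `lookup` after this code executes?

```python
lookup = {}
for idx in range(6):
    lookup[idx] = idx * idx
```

Let's trace through this code step by step.

Initialize: lookup = {}
Entering loop: for idx in range(6):

After execution: lookup = {0: 0, 1: 1, 2: 4, 3: 9, 4: 16, 5: 25}
{0: 0, 1: 1, 2: 4, 3: 9, 4: 16, 5: 25}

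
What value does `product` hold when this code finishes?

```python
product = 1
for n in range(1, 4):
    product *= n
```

Let's trace through this code step by step.

Initialize: product = 1
Entering loop: for n in range(1, 4):

After execution: product = 6
6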